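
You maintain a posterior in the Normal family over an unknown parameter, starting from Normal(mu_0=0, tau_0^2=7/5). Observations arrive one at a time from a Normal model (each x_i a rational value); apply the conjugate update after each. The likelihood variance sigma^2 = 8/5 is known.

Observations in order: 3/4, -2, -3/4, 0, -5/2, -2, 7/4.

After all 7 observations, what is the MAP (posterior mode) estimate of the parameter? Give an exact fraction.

obs 1: x=3/4 → posterior Normal(7/20, 56/75)
obs 2: x=-2 → posterior Normal(-35/88, 28/55)
obs 3: x=-3/4 → posterior Normal(-14/29, 56/145)
obs 4: x=0 → posterior Normal(-7/18, 14/45)
obs 5: x=-5/2 → posterior Normal(-63/86, 56/215)
obs 6: x=-2 → posterior Normal(-91/100, 28/125)
obs 7: x=7/4 → posterior Normal(-7/12, 56/285)

-7/12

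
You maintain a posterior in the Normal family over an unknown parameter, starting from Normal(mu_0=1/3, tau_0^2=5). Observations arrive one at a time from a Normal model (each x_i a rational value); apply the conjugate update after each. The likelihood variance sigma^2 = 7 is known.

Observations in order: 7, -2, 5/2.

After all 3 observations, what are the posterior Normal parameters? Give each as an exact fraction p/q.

obs 1: x=7 → posterior Normal(28/9, 35/12)
obs 2: x=-2 → posterior Normal(82/51, 35/17)
obs 3: x=5/2 → posterior Normal(239/132, 35/22)

mu_0=239/132, tau_0^2=35/22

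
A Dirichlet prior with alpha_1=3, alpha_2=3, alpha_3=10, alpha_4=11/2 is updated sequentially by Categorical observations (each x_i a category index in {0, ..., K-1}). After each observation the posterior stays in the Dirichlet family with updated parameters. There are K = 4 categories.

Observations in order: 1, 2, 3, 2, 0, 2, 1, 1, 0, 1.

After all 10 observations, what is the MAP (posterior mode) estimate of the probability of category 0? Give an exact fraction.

obs 1: x=1 → posterior Dirichlet(3, 4, 10, 11/2)
obs 2: x=2 → posterior Dirichlet(3, 4, 11, 11/2)
obs 3: x=3 → posterior Dirichlet(3, 4, 11, 13/2)
obs 4: x=2 → posterior Dirichlet(3, 4, 12, 13/2)
obs 5: x=0 → posterior Dirichlet(4, 4, 12, 13/2)
obs 6: x=2 → posterior Dirichlet(4, 4, 13, 13/2)
obs 7: x=1 → posterior Dirichlet(4, 5, 13, 13/2)
obs 8: x=1 → posterior Dirichlet(4, 6, 13, 13/2)
obs 9: x=0 → posterior Dirichlet(5, 6, 13, 13/2)
obs 10: x=1 → posterior Dirichlet(5, 7, 13, 13/2)

8/55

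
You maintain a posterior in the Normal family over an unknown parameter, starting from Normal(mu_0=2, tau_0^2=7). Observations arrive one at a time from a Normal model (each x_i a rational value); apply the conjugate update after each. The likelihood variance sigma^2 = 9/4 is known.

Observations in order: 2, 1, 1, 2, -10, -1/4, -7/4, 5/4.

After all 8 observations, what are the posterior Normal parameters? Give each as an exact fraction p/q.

obs 1: x=2 → posterior Normal(2, 63/37)
obs 2: x=1 → posterior Normal(102/65, 63/65)
obs 3: x=1 → posterior Normal(130/93, 21/31)
obs 4: x=2 → posterior Normal(186/121, 63/121)
obs 5: x=-10 → posterior Normal(-94/149, 63/149)
obs 6: x=-1/4 → posterior Normal(-101/177, 21/59)
obs 7: x=-7/4 → posterior Normal(-30/41, 63/205)
obs 8: x=5/4 → posterior Normal(-115/233, 63/233)

mu_0=-115/233, tau_0^2=63/233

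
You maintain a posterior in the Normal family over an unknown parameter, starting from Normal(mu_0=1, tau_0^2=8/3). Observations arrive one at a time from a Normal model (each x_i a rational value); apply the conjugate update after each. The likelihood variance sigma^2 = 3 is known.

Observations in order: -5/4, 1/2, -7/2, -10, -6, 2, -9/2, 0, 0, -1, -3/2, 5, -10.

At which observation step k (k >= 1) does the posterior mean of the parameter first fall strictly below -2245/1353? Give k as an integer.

obs 1: x=-5/4 → posterior Normal(-1/17, 24/17)
obs 2: x=1/2 → posterior Normal(3/25, 24/25)
obs 3: x=-7/2 → posterior Normal(-25/33, 8/11)
obs 4: x=-10 → posterior Normal(-105/41, 24/41)
obs 5: x=-6 → posterior Normal(-153/49, 24/49)
obs 6: x=2 → posterior Normal(-137/57, 8/19)
obs 7: x=-9/2 → posterior Normal(-173/65, 24/65)
obs 8: x=0 → posterior Normal(-173/73, 24/73)
obs 9: x=0 → posterior Normal(-173/81, 8/27)
obs 10: x=-1 → posterior Normal(-181/89, 24/89)
obs 11: x=-3/2 → posterior Normal(-193/97, 24/97)
obs 12: x=5 → posterior Normal(-51/35, 8/35)
obs 13: x=-10 → posterior Normal(-233/113, 24/113)

k = 4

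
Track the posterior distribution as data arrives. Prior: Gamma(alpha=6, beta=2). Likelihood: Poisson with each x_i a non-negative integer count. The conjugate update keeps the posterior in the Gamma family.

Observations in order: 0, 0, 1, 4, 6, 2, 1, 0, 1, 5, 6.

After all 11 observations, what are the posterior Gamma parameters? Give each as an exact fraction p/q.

obs 1: x=0 → posterior Gamma(6, 3)
obs 2: x=0 → posterior Gamma(6, 4)
obs 3: x=1 → posterior Gamma(7, 5)
obs 4: x=4 → posterior Gamma(11, 6)
obs 5: x=6 → posterior Gamma(17, 7)
obs 6: x=2 → posterior Gamma(19, 8)
obs 7: x=1 → posterior Gamma(20, 9)
obs 8: x=0 → posterior Gamma(20, 10)
obs 9: x=1 → posterior Gamma(21, 11)
obs 10: x=5 → posterior Gamma(26, 12)
obs 11: x=6 → posterior Gamma(32, 13)

alpha=32, beta=13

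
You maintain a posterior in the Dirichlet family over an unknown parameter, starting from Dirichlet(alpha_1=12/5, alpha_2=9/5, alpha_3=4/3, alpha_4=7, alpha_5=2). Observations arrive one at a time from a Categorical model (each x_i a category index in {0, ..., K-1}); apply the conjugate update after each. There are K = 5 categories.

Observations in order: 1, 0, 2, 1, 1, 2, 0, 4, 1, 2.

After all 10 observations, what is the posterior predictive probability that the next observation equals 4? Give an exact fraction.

45/368

obs 1: x=1 → posterior Dirichlet(12/5, 14/5, 4/3, 7, 2)
obs 2: x=0 → posterior Dirichlet(17/5, 14/5, 4/3, 7, 2)
obs 3: x=2 → posterior Dirichlet(17/5, 14/5, 7/3, 7, 2)
obs 4: x=1 → posterior Dirichlet(17/5, 19/5, 7/3, 7, 2)
obs 5: x=1 → posterior Dirichlet(17/5, 24/5, 7/3, 7, 2)
obs 6: x=2 → posterior Dirichlet(17/5, 24/5, 10/3, 7, 2)
obs 7: x=0 → posterior Dirichlet(22/5, 24/5, 10/3, 7, 2)
obs 8: x=4 → posterior Dirichlet(22/5, 24/5, 10/3, 7, 3)
obs 9: x=1 → posterior Dirichlet(22/5, 29/5, 10/3, 7, 3)
obs 10: x=2 → posterior Dirichlet(22/5, 29/5, 13/3, 7, 3)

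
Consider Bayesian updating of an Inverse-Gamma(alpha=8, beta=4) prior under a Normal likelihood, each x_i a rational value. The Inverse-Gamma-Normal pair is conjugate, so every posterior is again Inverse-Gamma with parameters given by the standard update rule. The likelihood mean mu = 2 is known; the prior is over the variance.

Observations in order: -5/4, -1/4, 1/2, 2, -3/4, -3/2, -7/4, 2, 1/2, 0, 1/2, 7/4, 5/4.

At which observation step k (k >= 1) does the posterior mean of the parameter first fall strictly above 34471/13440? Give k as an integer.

obs 1: x=-5/4 → posterior Inverse-Gamma(17/2, 297/32)
obs 2: x=-1/4 → posterior Inverse-Gamma(9, 189/16)
obs 3: x=1/2 → posterior Inverse-Gamma(19/2, 207/16)
obs 4: x=2 → posterior Inverse-Gamma(10, 207/16)
obs 5: x=-3/4 → posterior Inverse-Gamma(21/2, 535/32)
obs 6: x=-3/2 → posterior Inverse-Gamma(11, 731/32)
obs 7: x=-7/4 → posterior Inverse-Gamma(23/2, 239/8)
obs 8: x=2 → posterior Inverse-Gamma(12, 239/8)
obs 9: x=1/2 → posterior Inverse-Gamma(25/2, 31)
obs 10: x=0 → posterior Inverse-Gamma(13, 33)
obs 11: x=1/2 → posterior Inverse-Gamma(27/2, 273/8)
obs 12: x=7/4 → posterior Inverse-Gamma(14, 1093/32)
obs 13: x=5/4 → posterior Inverse-Gamma(29/2, 551/16)

k = 7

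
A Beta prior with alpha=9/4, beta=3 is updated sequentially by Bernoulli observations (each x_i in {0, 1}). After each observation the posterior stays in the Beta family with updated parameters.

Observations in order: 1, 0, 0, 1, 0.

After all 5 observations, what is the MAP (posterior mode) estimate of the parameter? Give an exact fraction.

obs 1: x=1 → posterior Beta(13/4, 3)
obs 2: x=0 → posterior Beta(13/4, 4)
obs 3: x=0 → posterior Beta(13/4, 5)
obs 4: x=1 → posterior Beta(17/4, 5)
obs 5: x=0 → posterior Beta(17/4, 6)

13/33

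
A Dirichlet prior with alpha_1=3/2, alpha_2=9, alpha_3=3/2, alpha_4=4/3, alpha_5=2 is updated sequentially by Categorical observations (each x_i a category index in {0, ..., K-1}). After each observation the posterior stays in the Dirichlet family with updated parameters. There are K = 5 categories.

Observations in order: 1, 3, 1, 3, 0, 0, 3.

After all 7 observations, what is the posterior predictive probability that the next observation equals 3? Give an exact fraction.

13/67

obs 1: x=1 → posterior Dirichlet(3/2, 10, 3/2, 4/3, 2)
obs 2: x=3 → posterior Dirichlet(3/2, 10, 3/2, 7/3, 2)
obs 3: x=1 → posterior Dirichlet(3/2, 11, 3/2, 7/3, 2)
obs 4: x=3 → posterior Dirichlet(3/2, 11, 3/2, 10/3, 2)
obs 5: x=0 → posterior Dirichlet(5/2, 11, 3/2, 10/3, 2)
obs 6: x=0 → posterior Dirichlet(7/2, 11, 3/2, 10/3, 2)
obs 7: x=3 → posterior Dirichlet(7/2, 11, 3/2, 13/3, 2)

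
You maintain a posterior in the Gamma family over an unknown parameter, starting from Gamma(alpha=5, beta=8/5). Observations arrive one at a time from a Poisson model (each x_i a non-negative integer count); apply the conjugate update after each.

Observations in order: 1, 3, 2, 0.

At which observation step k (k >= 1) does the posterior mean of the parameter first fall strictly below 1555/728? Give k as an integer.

k = 4

obs 1: x=1 → posterior Gamma(6, 13/5)
obs 2: x=3 → posterior Gamma(9, 18/5)
obs 3: x=2 → posterior Gamma(11, 23/5)
obs 4: x=0 → posterior Gamma(11, 28/5)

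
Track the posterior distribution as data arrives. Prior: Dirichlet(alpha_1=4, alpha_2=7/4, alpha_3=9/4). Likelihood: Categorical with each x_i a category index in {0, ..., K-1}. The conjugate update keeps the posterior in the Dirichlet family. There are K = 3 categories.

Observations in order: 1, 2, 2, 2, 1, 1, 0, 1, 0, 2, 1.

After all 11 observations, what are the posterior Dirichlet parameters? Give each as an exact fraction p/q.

obs 1: x=1 → posterior Dirichlet(4, 11/4, 9/4)
obs 2: x=2 → posterior Dirichlet(4, 11/4, 13/4)
obs 3: x=2 → posterior Dirichlet(4, 11/4, 17/4)
obs 4: x=2 → posterior Dirichlet(4, 11/4, 21/4)
obs 5: x=1 → posterior Dirichlet(4, 15/4, 21/4)
obs 6: x=1 → posterior Dirichlet(4, 19/4, 21/4)
obs 7: x=0 → posterior Dirichlet(5, 19/4, 21/4)
obs 8: x=1 → posterior Dirichlet(5, 23/4, 21/4)
obs 9: x=0 → posterior Dirichlet(6, 23/4, 21/4)
obs 10: x=2 → posterior Dirichlet(6, 23/4, 25/4)
obs 11: x=1 → posterior Dirichlet(6, 27/4, 25/4)

alpha_1=6, alpha_2=27/4, alpha_3=25/4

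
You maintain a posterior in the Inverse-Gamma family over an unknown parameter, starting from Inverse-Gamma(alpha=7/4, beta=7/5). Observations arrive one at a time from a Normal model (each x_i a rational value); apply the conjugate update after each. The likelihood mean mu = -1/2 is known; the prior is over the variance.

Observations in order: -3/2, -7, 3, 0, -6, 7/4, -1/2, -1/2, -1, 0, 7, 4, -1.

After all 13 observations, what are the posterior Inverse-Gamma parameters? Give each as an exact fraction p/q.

obs 1: x=-3/2 → posterior Inverse-Gamma(9/4, 19/10)
obs 2: x=-7 → posterior Inverse-Gamma(11/4, 921/40)
obs 3: x=3 → posterior Inverse-Gamma(13/4, 583/20)
obs 4: x=0 → posterior Inverse-Gamma(15/4, 1171/40)
obs 5: x=-6 → posterior Inverse-Gamma(17/4, 222/5)
obs 6: x=7/4 → posterior Inverse-Gamma(19/4, 7509/160)
obs 7: x=-1/2 → posterior Inverse-Gamma(21/4, 7509/160)
obs 8: x=-1/2 → posterior Inverse-Gamma(23/4, 7509/160)
obs 9: x=-1 → posterior Inverse-Gamma(25/4, 7529/160)
obs 10: x=0 → posterior Inverse-Gamma(27/4, 7549/160)
obs 11: x=7 → posterior Inverse-Gamma(29/4, 12049/160)
obs 12: x=4 → posterior Inverse-Gamma(31/4, 13669/160)
obs 13: x=-1 → posterior Inverse-Gamma(33/4, 13689/160)

alpha=33/4, beta=13689/160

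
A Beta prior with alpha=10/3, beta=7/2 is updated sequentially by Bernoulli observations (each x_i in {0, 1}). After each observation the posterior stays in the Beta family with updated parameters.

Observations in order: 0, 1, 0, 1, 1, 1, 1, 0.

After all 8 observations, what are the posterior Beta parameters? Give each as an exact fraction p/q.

obs 1: x=0 → posterior Beta(10/3, 9/2)
obs 2: x=1 → posterior Beta(13/3, 9/2)
obs 3: x=0 → posterior Beta(13/3, 11/2)
obs 4: x=1 → posterior Beta(16/3, 11/2)
obs 5: x=1 → posterior Beta(19/3, 11/2)
obs 6: x=1 → posterior Beta(22/3, 11/2)
obs 7: x=1 → posterior Beta(25/3, 11/2)
obs 8: x=0 → posterior Beta(25/3, 13/2)

alpha=25/3, beta=13/2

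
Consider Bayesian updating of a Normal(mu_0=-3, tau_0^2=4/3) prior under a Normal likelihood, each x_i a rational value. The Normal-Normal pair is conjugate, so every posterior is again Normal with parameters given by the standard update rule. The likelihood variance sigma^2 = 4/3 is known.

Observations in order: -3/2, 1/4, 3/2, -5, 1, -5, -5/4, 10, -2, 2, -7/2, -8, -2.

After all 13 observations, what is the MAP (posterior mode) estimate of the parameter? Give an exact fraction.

obs 1: x=-3/2 → posterior Normal(-9/4, 2/3)
obs 2: x=1/4 → posterior Normal(-17/12, 4/9)
obs 3: x=3/2 → posterior Normal(-11/16, 1/3)
obs 4: x=-5 → posterior Normal(-31/20, 4/15)
obs 5: x=1 → posterior Normal(-9/8, 2/9)
obs 6: x=-5 → posterior Normal(-47/28, 4/21)
obs 7: x=-5/4 → posterior Normal(-13/8, 1/6)
obs 8: x=10 → posterior Normal(-1/3, 4/27)
obs 9: x=-2 → posterior Normal(-1/2, 2/15)
obs 10: x=2 → posterior Normal(-3/11, 4/33)
obs 11: x=-7/2 → posterior Normal(-13/24, 1/9)
obs 12: x=-8 → posterior Normal(-29/26, 4/39)
obs 13: x=-2 → posterior Normal(-33/28, 2/21)

-33/28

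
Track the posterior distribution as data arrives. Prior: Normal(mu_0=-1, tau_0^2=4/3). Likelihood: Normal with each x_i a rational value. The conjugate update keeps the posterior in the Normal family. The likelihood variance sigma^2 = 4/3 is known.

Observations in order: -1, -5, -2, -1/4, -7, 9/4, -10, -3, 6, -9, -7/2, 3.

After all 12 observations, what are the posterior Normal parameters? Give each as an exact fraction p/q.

mu_0=-61/26, tau_0^2=4/39

obs 1: x=-1 → posterior Normal(-1, 2/3)
obs 2: x=-5 → posterior Normal(-7/3, 4/9)
obs 3: x=-2 → posterior Normal(-9/4, 1/3)
obs 4: x=-1/4 → posterior Normal(-37/20, 4/15)
obs 5: x=-7 → posterior Normal(-65/24, 2/9)
obs 6: x=9/4 → posterior Normal(-2, 4/21)
obs 7: x=-10 → posterior Normal(-3, 1/6)
obs 8: x=-3 → posterior Normal(-3, 4/27)
obs 9: x=6 → posterior Normal(-21/10, 2/15)
obs 10: x=-9 → posterior Normal(-30/11, 4/33)
obs 11: x=-7/2 → posterior Normal(-67/24, 1/9)
obs 12: x=3 → posterior Normal(-61/26, 4/39)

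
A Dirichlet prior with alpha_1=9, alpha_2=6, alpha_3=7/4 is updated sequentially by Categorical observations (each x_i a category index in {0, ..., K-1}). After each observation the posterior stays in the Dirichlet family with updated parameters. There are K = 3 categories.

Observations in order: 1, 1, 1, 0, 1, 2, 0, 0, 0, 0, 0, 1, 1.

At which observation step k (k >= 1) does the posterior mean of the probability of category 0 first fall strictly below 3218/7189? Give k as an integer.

k = 6

obs 1: x=1 → posterior Dirichlet(9, 7, 7/4)
obs 2: x=1 → posterior Dirichlet(9, 8, 7/4)
obs 3: x=1 → posterior Dirichlet(9, 9, 7/4)
obs 4: x=0 → posterior Dirichlet(10, 9, 7/4)
obs 5: x=1 → posterior Dirichlet(10, 10, 7/4)
obs 6: x=2 → posterior Dirichlet(10, 10, 11/4)
obs 7: x=0 → posterior Dirichlet(11, 10, 11/4)
obs 8: x=0 → posterior Dirichlet(12, 10, 11/4)
obs 9: x=0 → posterior Dirichlet(13, 10, 11/4)
obs 10: x=0 → posterior Dirichlet(14, 10, 11/4)
obs 11: x=0 → posterior Dirichlet(15, 10, 11/4)
obs 12: x=1 → posterior Dirichlet(15, 11, 11/4)
obs 13: x=1 → posterior Dirichlet(15, 12, 11/4)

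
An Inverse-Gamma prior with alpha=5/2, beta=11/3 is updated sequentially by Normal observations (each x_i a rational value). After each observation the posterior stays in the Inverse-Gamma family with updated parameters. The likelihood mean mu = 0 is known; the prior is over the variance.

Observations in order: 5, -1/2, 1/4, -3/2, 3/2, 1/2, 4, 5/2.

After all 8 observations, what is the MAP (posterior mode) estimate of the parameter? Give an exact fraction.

obs 1: x=5 → posterior Inverse-Gamma(3, 97/6)
obs 2: x=-1/2 → posterior Inverse-Gamma(7/2, 391/24)
obs 3: x=1/4 → posterior Inverse-Gamma(4, 1567/96)
obs 4: x=-3/2 → posterior Inverse-Gamma(9/2, 1675/96)
obs 5: x=3/2 → posterior Inverse-Gamma(5, 1783/96)
obs 6: x=1/2 → posterior Inverse-Gamma(11/2, 1795/96)
obs 7: x=4 → posterior Inverse-Gamma(6, 2563/96)
obs 8: x=5/2 → posterior Inverse-Gamma(13/2, 2863/96)

2863/720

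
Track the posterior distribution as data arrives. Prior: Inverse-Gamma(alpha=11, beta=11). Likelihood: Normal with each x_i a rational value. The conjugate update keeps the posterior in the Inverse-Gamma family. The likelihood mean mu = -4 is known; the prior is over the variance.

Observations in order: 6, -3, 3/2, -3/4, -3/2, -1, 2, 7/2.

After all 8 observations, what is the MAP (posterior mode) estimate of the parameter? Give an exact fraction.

4341/512

obs 1: x=6 → posterior Inverse-Gamma(23/2, 61)
obs 2: x=-3 → posterior Inverse-Gamma(12, 123/2)
obs 3: x=3/2 → posterior Inverse-Gamma(25/2, 613/8)
obs 4: x=-3/4 → posterior Inverse-Gamma(13, 2621/32)
obs 5: x=-3/2 → posterior Inverse-Gamma(27/2, 2721/32)
obs 6: x=-1 → posterior Inverse-Gamma(14, 2865/32)
obs 7: x=2 → posterior Inverse-Gamma(29/2, 3441/32)
obs 8: x=7/2 → posterior Inverse-Gamma(15, 4341/32)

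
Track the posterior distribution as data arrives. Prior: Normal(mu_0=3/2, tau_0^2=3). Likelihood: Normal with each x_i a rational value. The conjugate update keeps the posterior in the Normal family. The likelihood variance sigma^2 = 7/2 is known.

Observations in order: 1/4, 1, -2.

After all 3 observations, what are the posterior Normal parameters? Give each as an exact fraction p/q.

obs 1: x=1/4 → posterior Normal(12/13, 21/13)
obs 2: x=1 → posterior Normal(18/19, 21/19)
obs 3: x=-2 → posterior Normal(6/25, 21/25)

mu_0=6/25, tau_0^2=21/25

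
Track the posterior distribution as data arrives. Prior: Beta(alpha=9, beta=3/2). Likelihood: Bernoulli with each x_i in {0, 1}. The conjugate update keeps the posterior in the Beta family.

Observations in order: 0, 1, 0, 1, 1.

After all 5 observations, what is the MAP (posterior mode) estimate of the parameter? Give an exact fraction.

obs 1: x=0 → posterior Beta(9, 5/2)
obs 2: x=1 → posterior Beta(10, 5/2)
obs 3: x=0 → posterior Beta(10, 7/2)
obs 4: x=1 → posterior Beta(11, 7/2)
obs 5: x=1 → posterior Beta(12, 7/2)

22/27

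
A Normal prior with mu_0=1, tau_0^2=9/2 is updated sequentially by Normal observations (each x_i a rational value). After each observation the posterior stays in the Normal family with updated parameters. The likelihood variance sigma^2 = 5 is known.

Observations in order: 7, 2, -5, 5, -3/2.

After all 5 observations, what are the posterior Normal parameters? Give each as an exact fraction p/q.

obs 1: x=7 → posterior Normal(73/19, 45/19)
obs 2: x=2 → posterior Normal(13/4, 45/28)
obs 3: x=-5 → posterior Normal(46/37, 45/37)
obs 4: x=5 → posterior Normal(91/46, 45/46)
obs 5: x=-3/2 → posterior Normal(31/22, 9/11)

mu_0=31/22, tau_0^2=9/11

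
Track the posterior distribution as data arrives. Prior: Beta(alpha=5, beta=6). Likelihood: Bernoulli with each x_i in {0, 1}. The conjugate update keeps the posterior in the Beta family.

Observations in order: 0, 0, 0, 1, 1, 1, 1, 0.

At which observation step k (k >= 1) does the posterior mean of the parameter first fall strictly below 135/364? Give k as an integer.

k = 3

obs 1: x=0 → posterior Beta(5, 7)
obs 2: x=0 → posterior Beta(5, 8)
obs 3: x=0 → posterior Beta(5, 9)
obs 4: x=1 → posterior Beta(6, 9)
obs 5: x=1 → posterior Beta(7, 9)
obs 6: x=1 → posterior Beta(8, 9)
obs 7: x=1 → posterior Beta(9, 9)
obs 8: x=0 → posterior Beta(9, 10)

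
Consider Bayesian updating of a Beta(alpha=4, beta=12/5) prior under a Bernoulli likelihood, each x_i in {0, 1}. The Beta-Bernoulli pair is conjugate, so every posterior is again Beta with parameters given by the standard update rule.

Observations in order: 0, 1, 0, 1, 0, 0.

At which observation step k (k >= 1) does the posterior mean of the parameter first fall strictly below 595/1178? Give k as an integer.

obs 1: x=0 → posterior Beta(4, 17/5)
obs 2: x=1 → posterior Beta(5, 17/5)
obs 3: x=0 → posterior Beta(5, 22/5)
obs 4: x=1 → posterior Beta(6, 22/5)
obs 5: x=0 → posterior Beta(6, 27/5)
obs 6: x=0 → posterior Beta(6, 32/5)

k = 6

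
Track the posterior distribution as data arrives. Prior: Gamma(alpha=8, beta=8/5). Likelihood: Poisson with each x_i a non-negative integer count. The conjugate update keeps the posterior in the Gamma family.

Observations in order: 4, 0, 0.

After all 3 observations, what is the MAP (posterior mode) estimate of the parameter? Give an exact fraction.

55/23

obs 1: x=4 → posterior Gamma(12, 13/5)
obs 2: x=0 → posterior Gamma(12, 18/5)
obs 3: x=0 → posterior Gamma(12, 23/5)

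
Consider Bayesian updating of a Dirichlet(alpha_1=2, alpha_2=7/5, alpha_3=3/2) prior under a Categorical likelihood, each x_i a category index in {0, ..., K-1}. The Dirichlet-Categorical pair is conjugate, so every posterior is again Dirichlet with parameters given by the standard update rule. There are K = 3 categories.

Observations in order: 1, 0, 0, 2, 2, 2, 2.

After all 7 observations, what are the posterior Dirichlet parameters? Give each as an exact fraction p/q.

obs 1: x=1 → posterior Dirichlet(2, 12/5, 3/2)
obs 2: x=0 → posterior Dirichlet(3, 12/5, 3/2)
obs 3: x=0 → posterior Dirichlet(4, 12/5, 3/2)
obs 4: x=2 → posterior Dirichlet(4, 12/5, 5/2)
obs 5: x=2 → posterior Dirichlet(4, 12/5, 7/2)
obs 6: x=2 → posterior Dirichlet(4, 12/5, 9/2)
obs 7: x=2 → posterior Dirichlet(4, 12/5, 11/2)

alpha_1=4, alpha_2=12/5, alpha_3=11/2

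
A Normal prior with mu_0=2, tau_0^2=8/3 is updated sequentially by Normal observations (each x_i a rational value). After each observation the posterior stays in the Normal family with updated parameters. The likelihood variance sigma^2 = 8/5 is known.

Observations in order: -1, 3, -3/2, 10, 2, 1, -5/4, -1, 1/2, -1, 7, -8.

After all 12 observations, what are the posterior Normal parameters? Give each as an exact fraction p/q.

mu_0=73/84, tau_0^2=8/63

obs 1: x=-1 → posterior Normal(1/8, 1)
obs 2: x=3 → posterior Normal(16/13, 8/13)
obs 3: x=-3/2 → posterior Normal(17/36, 4/9)
obs 4: x=10 → posterior Normal(117/46, 8/23)
obs 5: x=2 → posterior Normal(137/56, 2/7)
obs 6: x=1 → posterior Normal(49/22, 8/33)
obs 7: x=-5/4 → posterior Normal(269/152, 4/19)
obs 8: x=-1 → posterior Normal(249/172, 8/43)
obs 9: x=1/2 → posterior Normal(259/192, 1/6)
obs 10: x=-1 → posterior Normal(239/212, 8/53)
obs 11: x=7 → posterior Normal(379/232, 4/29)
obs 12: x=-8 → posterior Normal(73/84, 8/63)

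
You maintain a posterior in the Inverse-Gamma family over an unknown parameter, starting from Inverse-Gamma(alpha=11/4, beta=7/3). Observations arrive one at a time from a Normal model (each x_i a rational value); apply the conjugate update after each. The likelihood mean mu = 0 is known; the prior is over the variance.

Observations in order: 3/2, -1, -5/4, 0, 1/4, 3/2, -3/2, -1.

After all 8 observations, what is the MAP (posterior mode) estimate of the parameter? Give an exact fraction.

obs 1: x=3/2 → posterior Inverse-Gamma(13/4, 83/24)
obs 2: x=-1 → posterior Inverse-Gamma(15/4, 95/24)
obs 3: x=-5/4 → posterior Inverse-Gamma(17/4, 455/96)
obs 4: x=0 → posterior Inverse-Gamma(19/4, 455/96)
obs 5: x=1/4 → posterior Inverse-Gamma(21/4, 229/48)
obs 6: x=3/2 → posterior Inverse-Gamma(23/4, 283/48)
obs 7: x=-3/2 → posterior Inverse-Gamma(25/4, 337/48)
obs 8: x=-1 → posterior Inverse-Gamma(27/4, 361/48)

361/372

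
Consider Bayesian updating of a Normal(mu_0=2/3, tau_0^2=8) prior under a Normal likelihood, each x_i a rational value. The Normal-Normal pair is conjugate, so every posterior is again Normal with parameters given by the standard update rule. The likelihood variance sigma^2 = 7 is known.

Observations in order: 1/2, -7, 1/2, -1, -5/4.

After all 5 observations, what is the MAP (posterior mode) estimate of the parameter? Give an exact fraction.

obs 1: x=1/2 → posterior Normal(26/45, 56/15)
obs 2: x=-7 → posterior Normal(-142/69, 56/23)
obs 3: x=1/2 → posterior Normal(-130/93, 56/31)
obs 4: x=-1 → posterior Normal(-154/117, 56/39)
obs 5: x=-5/4 → posterior Normal(-184/141, 56/47)

-184/141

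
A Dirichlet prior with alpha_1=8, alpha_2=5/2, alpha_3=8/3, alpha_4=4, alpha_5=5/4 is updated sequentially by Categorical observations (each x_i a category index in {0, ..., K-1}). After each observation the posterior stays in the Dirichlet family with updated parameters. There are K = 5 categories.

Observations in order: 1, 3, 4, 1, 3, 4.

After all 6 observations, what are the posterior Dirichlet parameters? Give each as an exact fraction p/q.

alpha_1=8, alpha_2=9/2, alpha_3=8/3, alpha_4=6, alpha_5=13/4

obs 1: x=1 → posterior Dirichlet(8, 7/2, 8/3, 4, 5/4)
obs 2: x=3 → posterior Dirichlet(8, 7/2, 8/3, 5, 5/4)
obs 3: x=4 → posterior Dirichlet(8, 7/2, 8/3, 5, 9/4)
obs 4: x=1 → posterior Dirichlet(8, 9/2, 8/3, 5, 9/4)
obs 5: x=3 → posterior Dirichlet(8, 9/2, 8/3, 6, 9/4)
obs 6: x=4 → posterior Dirichlet(8, 9/2, 8/3, 6, 13/4)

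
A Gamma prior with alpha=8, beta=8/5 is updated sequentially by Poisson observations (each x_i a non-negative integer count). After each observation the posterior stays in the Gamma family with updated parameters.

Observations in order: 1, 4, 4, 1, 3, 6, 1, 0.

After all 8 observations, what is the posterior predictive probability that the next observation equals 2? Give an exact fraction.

1205648440612059561816532800274577208330911376998400/5349042986438842598594824161669986924013455633256649

obs 1: x=1 → posterior Gamma(9, 13/5)
obs 2: x=4 → posterior Gamma(13, 18/5)
obs 3: x=4 → posterior Gamma(17, 23/5)
obs 4: x=1 → posterior Gamma(18, 28/5)
obs 5: x=3 → posterior Gamma(21, 33/5)
obs 6: x=6 → posterior Gamma(27, 38/5)
obs 7: x=1 → posterior Gamma(28, 43/5)
obs 8: x=0 → posterior Gamma(28, 48/5)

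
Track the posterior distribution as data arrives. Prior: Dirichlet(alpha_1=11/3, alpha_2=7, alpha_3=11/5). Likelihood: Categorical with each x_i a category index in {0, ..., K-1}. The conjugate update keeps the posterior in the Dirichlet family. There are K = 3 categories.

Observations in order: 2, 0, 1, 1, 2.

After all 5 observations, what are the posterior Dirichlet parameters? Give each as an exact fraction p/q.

obs 1: x=2 → posterior Dirichlet(11/3, 7, 16/5)
obs 2: x=0 → posterior Dirichlet(14/3, 7, 16/5)
obs 3: x=1 → posterior Dirichlet(14/3, 8, 16/5)
obs 4: x=1 → posterior Dirichlet(14/3, 9, 16/5)
obs 5: x=2 → posterior Dirichlet(14/3, 9, 21/5)

alpha_1=14/3, alpha_2=9, alpha_3=21/5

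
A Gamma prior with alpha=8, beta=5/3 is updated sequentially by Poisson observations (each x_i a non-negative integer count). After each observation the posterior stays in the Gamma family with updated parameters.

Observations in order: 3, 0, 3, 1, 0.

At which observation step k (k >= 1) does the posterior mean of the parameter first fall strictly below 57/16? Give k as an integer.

k = 2

obs 1: x=3 → posterior Gamma(11, 8/3)
obs 2: x=0 → posterior Gamma(11, 11/3)
obs 3: x=3 → posterior Gamma(14, 14/3)
obs 4: x=1 → posterior Gamma(15, 17/3)
obs 5: x=0 → posterior Gamma(15, 20/3)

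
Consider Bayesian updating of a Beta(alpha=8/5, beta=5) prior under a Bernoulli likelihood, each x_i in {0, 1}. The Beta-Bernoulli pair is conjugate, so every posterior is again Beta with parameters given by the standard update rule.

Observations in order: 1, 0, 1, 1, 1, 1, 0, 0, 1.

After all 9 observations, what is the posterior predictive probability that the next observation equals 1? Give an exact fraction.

19/39

obs 1: x=1 → posterior Beta(13/5, 5)
obs 2: x=0 → posterior Beta(13/5, 6)
obs 3: x=1 → posterior Beta(18/5, 6)
obs 4: x=1 → posterior Beta(23/5, 6)
obs 5: x=1 → posterior Beta(28/5, 6)
obs 6: x=1 → posterior Beta(33/5, 6)
obs 7: x=0 → posterior Beta(33/5, 7)
obs 8: x=0 → posterior Beta(33/5, 8)
obs 9: x=1 → posterior Beta(38/5, 8)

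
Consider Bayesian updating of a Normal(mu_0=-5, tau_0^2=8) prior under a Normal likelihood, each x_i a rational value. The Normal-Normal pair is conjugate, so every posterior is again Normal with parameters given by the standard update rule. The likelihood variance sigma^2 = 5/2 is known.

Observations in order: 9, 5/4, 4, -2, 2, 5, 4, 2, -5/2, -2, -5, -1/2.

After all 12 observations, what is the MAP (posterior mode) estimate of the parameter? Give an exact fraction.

219/197

obs 1: x=9 → posterior Normal(17/3, 40/21)
obs 2: x=5/4 → posterior Normal(139/37, 40/37)
obs 3: x=4 → posterior Normal(203/53, 40/53)
obs 4: x=-2 → posterior Normal(57/23, 40/69)
obs 5: x=2 → posterior Normal(203/85, 8/17)
obs 6: x=5 → posterior Normal(283/101, 40/101)
obs 7: x=4 → posterior Normal(347/117, 40/117)
obs 8: x=2 → posterior Normal(379/133, 40/133)
obs 9: x=-5/2 → posterior Normal(339/149, 40/149)
obs 10: x=-2 → posterior Normal(307/165, 8/33)
obs 11: x=-5 → posterior Normal(227/181, 40/181)
obs 12: x=-1/2 → posterior Normal(219/197, 40/197)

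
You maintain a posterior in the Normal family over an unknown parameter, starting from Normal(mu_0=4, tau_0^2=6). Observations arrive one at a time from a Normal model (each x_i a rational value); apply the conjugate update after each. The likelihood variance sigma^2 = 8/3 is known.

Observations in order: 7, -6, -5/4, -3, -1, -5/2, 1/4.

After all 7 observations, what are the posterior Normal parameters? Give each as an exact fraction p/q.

obs 1: x=7 → posterior Normal(79/13, 24/13)
obs 2: x=-6 → posterior Normal(25/22, 12/11)
obs 3: x=-5/4 → posterior Normal(55/124, 24/31)
obs 4: x=-3 → posterior Normal(-53/160, 3/5)
obs 5: x=-1 → posterior Normal(-89/196, 24/49)
obs 6: x=-5/2 → posterior Normal(-179/232, 12/29)
obs 7: x=1/4 → posterior Normal(-85/134, 24/67)

mu_0=-85/134, tau_0^2=24/67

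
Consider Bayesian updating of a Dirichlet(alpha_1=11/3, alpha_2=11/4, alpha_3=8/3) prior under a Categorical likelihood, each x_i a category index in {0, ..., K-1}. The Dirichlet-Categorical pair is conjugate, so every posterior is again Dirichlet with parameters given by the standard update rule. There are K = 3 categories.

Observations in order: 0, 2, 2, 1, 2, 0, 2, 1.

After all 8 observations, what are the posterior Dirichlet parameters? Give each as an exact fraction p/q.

obs 1: x=0 → posterior Dirichlet(14/3, 11/4, 8/3)
obs 2: x=2 → posterior Dirichlet(14/3, 11/4, 11/3)
obs 3: x=2 → posterior Dirichlet(14/3, 11/4, 14/3)
obs 4: x=1 → posterior Dirichlet(14/3, 15/4, 14/3)
obs 5: x=2 → posterior Dirichlet(14/3, 15/4, 17/3)
obs 6: x=0 → posterior Dirichlet(17/3, 15/4, 17/3)
obs 7: x=2 → posterior Dirichlet(17/3, 15/4, 20/3)
obs 8: x=1 → posterior Dirichlet(17/3, 19/4, 20/3)

alpha_1=17/3, alpha_2=19/4, alpha_3=20/3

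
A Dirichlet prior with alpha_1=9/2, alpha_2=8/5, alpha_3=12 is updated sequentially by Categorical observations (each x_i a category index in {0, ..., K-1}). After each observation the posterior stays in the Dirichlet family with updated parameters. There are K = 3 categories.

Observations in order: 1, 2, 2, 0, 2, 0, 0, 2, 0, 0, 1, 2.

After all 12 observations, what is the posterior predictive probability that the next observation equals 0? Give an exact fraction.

95/301

obs 1: x=1 → posterior Dirichlet(9/2, 13/5, 12)
obs 2: x=2 → posterior Dirichlet(9/2, 13/5, 13)
obs 3: x=2 → posterior Dirichlet(9/2, 13/5, 14)
obs 4: x=0 → posterior Dirichlet(11/2, 13/5, 14)
obs 5: x=2 → posterior Dirichlet(11/2, 13/5, 15)
obs 6: x=0 → posterior Dirichlet(13/2, 13/5, 15)
obs 7: x=0 → posterior Dirichlet(15/2, 13/5, 15)
obs 8: x=2 → posterior Dirichlet(15/2, 13/5, 16)
obs 9: x=0 → posterior Dirichlet(17/2, 13/5, 16)
obs 10: x=0 → posterior Dirichlet(19/2, 13/5, 16)
obs 11: x=1 → posterior Dirichlet(19/2, 18/5, 16)
obs 12: x=2 → posterior Dirichlet(19/2, 18/5, 17)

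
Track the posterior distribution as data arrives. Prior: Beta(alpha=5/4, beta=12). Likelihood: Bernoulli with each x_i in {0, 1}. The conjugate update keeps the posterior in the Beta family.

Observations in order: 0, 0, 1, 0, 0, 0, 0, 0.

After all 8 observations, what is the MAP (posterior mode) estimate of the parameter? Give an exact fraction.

obs 1: x=0 → posterior Beta(5/4, 13)
obs 2: x=0 → posterior Beta(5/4, 14)
obs 3: x=1 → posterior Beta(9/4, 14)
obs 4: x=0 → posterior Beta(9/4, 15)
obs 5: x=0 → posterior Beta(9/4, 16)
obs 6: x=0 → posterior Beta(9/4, 17)
obs 7: x=0 → posterior Beta(9/4, 18)
obs 8: x=0 → posterior Beta(9/4, 19)

5/77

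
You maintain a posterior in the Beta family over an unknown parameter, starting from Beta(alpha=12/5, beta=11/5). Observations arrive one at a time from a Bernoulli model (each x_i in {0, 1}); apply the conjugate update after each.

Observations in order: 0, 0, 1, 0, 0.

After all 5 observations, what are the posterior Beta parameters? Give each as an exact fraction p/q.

alpha=17/5, beta=31/5

obs 1: x=0 → posterior Beta(12/5, 16/5)
obs 2: x=0 → posterior Beta(12/5, 21/5)
obs 3: x=1 → posterior Beta(17/5, 21/5)
obs 4: x=0 → posterior Beta(17/5, 26/5)
obs 5: x=0 → posterior Beta(17/5, 31/5)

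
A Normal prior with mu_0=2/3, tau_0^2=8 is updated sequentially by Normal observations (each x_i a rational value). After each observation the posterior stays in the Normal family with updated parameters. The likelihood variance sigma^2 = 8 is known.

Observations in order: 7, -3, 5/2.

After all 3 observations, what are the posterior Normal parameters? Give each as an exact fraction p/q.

obs 1: x=7 → posterior Normal(23/6, 4)
obs 2: x=-3 → posterior Normal(14/9, 8/3)
obs 3: x=5/2 → posterior Normal(43/24, 2)

mu_0=43/24, tau_0^2=2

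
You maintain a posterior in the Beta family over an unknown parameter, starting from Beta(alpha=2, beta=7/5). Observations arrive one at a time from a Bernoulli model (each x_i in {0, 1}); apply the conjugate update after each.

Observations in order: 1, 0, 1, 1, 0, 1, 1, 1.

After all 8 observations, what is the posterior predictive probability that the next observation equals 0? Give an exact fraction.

17/57

obs 1: x=1 → posterior Beta(3, 7/5)
obs 2: x=0 → posterior Beta(3, 12/5)
obs 3: x=1 → posterior Beta(4, 12/5)
obs 4: x=1 → posterior Beta(5, 12/5)
obs 5: x=0 → posterior Beta(5, 17/5)
obs 6: x=1 → posterior Beta(6, 17/5)
obs 7: x=1 → posterior Beta(7, 17/5)
obs 8: x=1 → posterior Beta(8, 17/5)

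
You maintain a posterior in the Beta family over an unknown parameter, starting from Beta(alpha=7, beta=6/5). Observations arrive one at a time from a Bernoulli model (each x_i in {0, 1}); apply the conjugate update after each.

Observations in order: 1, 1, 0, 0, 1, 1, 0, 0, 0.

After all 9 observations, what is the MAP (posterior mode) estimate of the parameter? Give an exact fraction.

25/38

obs 1: x=1 → posterior Beta(8, 6/5)
obs 2: x=1 → posterior Beta(9, 6/5)
obs 3: x=0 → posterior Beta(9, 11/5)
obs 4: x=0 → posterior Beta(9, 16/5)
obs 5: x=1 → posterior Beta(10, 16/5)
obs 6: x=1 → posterior Beta(11, 16/5)
obs 7: x=0 → posterior Beta(11, 21/5)
obs 8: x=0 → posterior Beta(11, 26/5)
obs 9: x=0 → posterior Beta(11, 31/5)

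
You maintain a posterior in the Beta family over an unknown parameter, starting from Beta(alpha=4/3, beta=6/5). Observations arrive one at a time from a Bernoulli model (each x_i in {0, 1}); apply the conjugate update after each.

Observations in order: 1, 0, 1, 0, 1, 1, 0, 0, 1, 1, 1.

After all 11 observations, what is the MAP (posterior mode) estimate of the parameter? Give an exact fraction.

obs 1: x=1 → posterior Beta(7/3, 6/5)
obs 2: x=0 → posterior Beta(7/3, 11/5)
obs 3: x=1 → posterior Beta(10/3, 11/5)
obs 4: x=0 → posterior Beta(10/3, 16/5)
obs 5: x=1 → posterior Beta(13/3, 16/5)
obs 6: x=1 → posterior Beta(16/3, 16/5)
obs 7: x=0 → posterior Beta(16/3, 21/5)
obs 8: x=0 → posterior Beta(16/3, 26/5)
obs 9: x=1 → posterior Beta(19/3, 26/5)
obs 10: x=1 → posterior Beta(22/3, 26/5)
obs 11: x=1 → posterior Beta(25/3, 26/5)

110/173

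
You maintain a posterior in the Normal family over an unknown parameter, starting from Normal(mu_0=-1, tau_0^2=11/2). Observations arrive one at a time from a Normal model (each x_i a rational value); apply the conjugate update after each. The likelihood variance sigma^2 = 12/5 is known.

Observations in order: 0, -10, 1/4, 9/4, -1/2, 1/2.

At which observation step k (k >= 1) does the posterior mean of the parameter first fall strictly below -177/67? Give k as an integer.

obs 1: x=0 → posterior Normal(-24/79, 132/79)
obs 2: x=-10 → posterior Normal(-287/67, 66/67)
obs 3: x=1/4 → posterior Normal(-83/28, 44/63)
obs 4: x=9/4 → posterior Normal(-873/488, 33/61)
obs 5: x=-1/2 → posterior Normal(-464/299, 132/299)
obs 6: x=1/2 → posterior Normal(-291/236, 22/59)

k = 2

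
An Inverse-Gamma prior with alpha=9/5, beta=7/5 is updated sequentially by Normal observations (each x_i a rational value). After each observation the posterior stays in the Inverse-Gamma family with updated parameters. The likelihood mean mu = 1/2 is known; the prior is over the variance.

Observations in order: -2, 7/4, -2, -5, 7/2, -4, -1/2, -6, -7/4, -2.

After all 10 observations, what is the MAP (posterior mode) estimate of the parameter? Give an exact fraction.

obs 1: x=-2 → posterior Inverse-Gamma(23/10, 181/40)
obs 2: x=7/4 → posterior Inverse-Gamma(14/5, 849/160)
obs 3: x=-2 → posterior Inverse-Gamma(33/10, 1349/160)
obs 4: x=-5 → posterior Inverse-Gamma(19/5, 3769/160)
obs 5: x=7/2 → posterior Inverse-Gamma(43/10, 4489/160)
obs 6: x=-4 → posterior Inverse-Gamma(24/5, 6109/160)
obs 7: x=-1/2 → posterior Inverse-Gamma(53/10, 6189/160)
obs 8: x=-6 → posterior Inverse-Gamma(29/5, 9569/160)
obs 9: x=-7/4 → posterior Inverse-Gamma(63/10, 4987/80)
obs 10: x=-2 → posterior Inverse-Gamma(34/5, 5237/80)

5237/624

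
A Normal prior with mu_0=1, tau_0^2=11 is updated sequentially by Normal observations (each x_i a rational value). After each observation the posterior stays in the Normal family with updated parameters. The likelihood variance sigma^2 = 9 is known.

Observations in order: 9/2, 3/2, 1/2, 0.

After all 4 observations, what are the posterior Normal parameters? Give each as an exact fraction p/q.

obs 1: x=9/2 → posterior Normal(117/40, 99/20)
obs 2: x=3/2 → posterior Normal(75/31, 99/31)
obs 3: x=1/2 → posterior Normal(23/12, 33/14)
obs 4: x=0 → posterior Normal(161/106, 99/53)

mu_0=161/106, tau_0^2=99/53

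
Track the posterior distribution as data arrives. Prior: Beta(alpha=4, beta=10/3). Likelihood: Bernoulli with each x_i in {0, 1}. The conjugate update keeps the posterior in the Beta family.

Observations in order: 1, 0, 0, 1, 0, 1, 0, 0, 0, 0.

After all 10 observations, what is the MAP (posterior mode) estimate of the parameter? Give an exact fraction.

obs 1: x=1 → posterior Beta(5, 10/3)
obs 2: x=0 → posterior Beta(5, 13/3)
obs 3: x=0 → posterior Beta(5, 16/3)
obs 4: x=1 → posterior Beta(6, 16/3)
obs 5: x=0 → posterior Beta(6, 19/3)
obs 6: x=1 → posterior Beta(7, 19/3)
obs 7: x=0 → posterior Beta(7, 22/3)
obs 8: x=0 → posterior Beta(7, 25/3)
obs 9: x=0 → posterior Beta(7, 28/3)
obs 10: x=0 → posterior Beta(7, 31/3)

9/23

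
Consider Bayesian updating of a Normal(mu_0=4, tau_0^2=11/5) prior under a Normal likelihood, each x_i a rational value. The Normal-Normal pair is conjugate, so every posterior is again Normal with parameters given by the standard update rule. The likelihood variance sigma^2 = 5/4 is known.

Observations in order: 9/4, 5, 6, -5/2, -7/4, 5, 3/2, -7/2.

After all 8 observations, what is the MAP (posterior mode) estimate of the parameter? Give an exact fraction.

obs 1: x=9/4 → posterior Normal(199/69, 55/69)
obs 2: x=5 → posterior Normal(419/113, 55/113)
obs 3: x=6 → posterior Normal(683/157, 55/157)
obs 4: x=-5/2 → posterior Normal(191/67, 55/201)
obs 5: x=-7/4 → posterior Normal(496/245, 11/49)
obs 6: x=5 → posterior Normal(716/289, 55/289)
obs 7: x=3/2 → posterior Normal(782/333, 55/333)
obs 8: x=-7/2 → posterior Normal(628/377, 55/377)

628/377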